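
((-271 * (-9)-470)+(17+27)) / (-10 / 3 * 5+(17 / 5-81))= -30195 / 1414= -21.35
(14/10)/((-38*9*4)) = -7/6840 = -0.00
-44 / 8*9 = -99 / 2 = -49.50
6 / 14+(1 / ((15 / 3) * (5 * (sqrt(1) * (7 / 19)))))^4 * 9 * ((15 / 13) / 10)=10454299917 / 24385156250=0.43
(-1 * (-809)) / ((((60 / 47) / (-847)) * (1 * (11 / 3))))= -2927771 / 20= -146388.55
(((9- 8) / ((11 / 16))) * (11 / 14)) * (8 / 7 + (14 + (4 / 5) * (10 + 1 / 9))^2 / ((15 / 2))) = 112604032 / 1488375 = 75.66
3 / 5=0.60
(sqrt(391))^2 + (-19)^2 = 752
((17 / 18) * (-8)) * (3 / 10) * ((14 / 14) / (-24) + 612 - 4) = -248047 / 180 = -1378.04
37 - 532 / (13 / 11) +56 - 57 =-414.15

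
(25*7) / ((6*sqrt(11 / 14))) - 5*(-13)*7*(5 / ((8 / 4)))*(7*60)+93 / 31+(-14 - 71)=175*sqrt(154) / 66+477668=477700.90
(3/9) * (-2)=-2/3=-0.67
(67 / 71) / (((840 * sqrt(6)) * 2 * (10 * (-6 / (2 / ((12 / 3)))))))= -67 * sqrt(6) / 85881600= -0.00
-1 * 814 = -814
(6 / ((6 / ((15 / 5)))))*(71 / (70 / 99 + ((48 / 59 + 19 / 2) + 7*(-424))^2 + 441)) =293615388 / 12059391601447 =0.00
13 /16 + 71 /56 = 233 /112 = 2.08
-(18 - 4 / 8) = -35 / 2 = -17.50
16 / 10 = 8 / 5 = 1.60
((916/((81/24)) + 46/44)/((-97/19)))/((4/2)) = -3074903/115236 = -26.68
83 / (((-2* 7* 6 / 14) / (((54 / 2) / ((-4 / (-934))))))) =-348849 / 4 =-87212.25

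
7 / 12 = 0.58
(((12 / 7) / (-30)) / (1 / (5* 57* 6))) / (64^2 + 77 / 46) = -10488 / 439817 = -0.02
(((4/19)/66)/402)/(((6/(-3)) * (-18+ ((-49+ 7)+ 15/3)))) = 1/13862970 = 0.00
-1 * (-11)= 11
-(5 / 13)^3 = -0.06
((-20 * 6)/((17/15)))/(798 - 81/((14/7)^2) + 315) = -2400/24769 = -0.10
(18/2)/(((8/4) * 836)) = 9/1672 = 0.01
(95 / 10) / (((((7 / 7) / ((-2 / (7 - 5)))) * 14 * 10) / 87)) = -1653 / 280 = -5.90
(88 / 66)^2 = 16 / 9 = 1.78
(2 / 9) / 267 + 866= 2081000 / 2403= 866.00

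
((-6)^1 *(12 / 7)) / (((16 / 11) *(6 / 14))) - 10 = -53 / 2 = -26.50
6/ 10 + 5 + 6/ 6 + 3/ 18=6.77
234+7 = 241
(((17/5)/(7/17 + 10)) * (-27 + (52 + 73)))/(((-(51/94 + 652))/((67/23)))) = -178371956/1248555345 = -0.14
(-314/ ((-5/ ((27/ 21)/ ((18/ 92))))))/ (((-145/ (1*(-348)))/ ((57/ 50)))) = 4939848/ 4375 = 1129.11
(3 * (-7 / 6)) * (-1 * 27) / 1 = 189 / 2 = 94.50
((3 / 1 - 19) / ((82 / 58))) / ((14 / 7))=-232 / 41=-5.66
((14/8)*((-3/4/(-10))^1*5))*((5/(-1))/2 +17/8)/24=-21/2048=-0.01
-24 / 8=-3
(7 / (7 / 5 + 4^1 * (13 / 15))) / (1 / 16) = 1680 / 73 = 23.01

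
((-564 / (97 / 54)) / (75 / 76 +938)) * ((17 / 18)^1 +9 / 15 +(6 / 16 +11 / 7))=-1.17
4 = 4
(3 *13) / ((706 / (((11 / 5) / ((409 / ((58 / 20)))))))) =12441 / 14437700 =0.00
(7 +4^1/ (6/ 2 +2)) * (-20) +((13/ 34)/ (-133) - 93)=-1125991/ 4522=-249.00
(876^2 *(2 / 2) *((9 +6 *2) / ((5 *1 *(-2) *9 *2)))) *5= -447636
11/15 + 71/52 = 1637/780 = 2.10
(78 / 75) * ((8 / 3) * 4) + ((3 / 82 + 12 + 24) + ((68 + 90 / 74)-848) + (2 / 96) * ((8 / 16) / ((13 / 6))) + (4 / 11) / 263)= -50091104681989 / 68463423600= -731.65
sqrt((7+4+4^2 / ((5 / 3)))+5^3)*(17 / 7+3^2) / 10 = 16*sqrt(910) / 35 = 13.79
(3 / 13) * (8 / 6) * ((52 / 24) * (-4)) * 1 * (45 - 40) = -40 / 3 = -13.33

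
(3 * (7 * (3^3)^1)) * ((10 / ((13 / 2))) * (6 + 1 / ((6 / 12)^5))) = 430920 / 13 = 33147.69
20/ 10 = 2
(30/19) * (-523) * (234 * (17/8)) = -15603705/38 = -410623.82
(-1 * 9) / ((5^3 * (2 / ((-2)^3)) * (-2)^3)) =-9 / 250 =-0.04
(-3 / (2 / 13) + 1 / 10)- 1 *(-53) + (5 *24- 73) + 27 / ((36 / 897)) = 15067 / 20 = 753.35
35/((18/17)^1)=595/18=33.06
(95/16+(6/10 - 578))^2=2090044089/6400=326569.39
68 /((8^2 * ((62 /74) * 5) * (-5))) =-629 /12400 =-0.05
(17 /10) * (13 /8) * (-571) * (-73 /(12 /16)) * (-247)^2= 562011430487 /60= 9366857174.78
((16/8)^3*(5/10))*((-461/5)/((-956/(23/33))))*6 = 21206/13145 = 1.61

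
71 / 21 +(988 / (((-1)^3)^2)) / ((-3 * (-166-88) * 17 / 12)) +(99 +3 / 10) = 46969477 / 453390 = 103.60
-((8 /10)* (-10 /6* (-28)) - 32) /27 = -16 /81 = -0.20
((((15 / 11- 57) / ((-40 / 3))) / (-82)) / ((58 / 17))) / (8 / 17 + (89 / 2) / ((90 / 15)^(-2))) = -132651 / 14251924720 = -0.00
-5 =-5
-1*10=-10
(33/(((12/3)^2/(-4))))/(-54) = 11/72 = 0.15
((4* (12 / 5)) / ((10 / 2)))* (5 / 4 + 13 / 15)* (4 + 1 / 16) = 1651 / 100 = 16.51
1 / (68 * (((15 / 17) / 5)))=1 / 12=0.08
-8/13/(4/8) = -16/13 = -1.23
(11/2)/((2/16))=44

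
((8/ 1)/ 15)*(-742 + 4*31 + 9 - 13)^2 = 3095072/ 15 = 206338.13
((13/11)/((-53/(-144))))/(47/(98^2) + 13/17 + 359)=101879232/11414919043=0.01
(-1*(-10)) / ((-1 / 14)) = -140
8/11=0.73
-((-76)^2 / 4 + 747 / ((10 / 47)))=-49549 / 10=-4954.90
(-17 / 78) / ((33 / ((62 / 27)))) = -527 / 34749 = -0.02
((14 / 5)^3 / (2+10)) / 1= 686 / 375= 1.83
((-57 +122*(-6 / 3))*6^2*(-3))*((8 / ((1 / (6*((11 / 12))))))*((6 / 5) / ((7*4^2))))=76626 / 5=15325.20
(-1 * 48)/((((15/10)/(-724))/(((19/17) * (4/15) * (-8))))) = -14086144/255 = -55239.78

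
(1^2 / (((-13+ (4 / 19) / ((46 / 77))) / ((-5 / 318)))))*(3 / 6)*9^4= 4778595 / 1171724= 4.08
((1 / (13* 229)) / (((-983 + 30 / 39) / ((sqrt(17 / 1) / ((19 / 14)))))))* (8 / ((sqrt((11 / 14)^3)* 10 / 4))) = -3136* sqrt(2618) / 33612540995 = -0.00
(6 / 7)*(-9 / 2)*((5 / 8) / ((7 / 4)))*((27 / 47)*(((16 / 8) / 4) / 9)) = -405 / 9212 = -0.04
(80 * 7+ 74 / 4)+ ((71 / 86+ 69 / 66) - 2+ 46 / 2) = 568897 / 946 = 601.37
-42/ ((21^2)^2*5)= -2/ 46305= -0.00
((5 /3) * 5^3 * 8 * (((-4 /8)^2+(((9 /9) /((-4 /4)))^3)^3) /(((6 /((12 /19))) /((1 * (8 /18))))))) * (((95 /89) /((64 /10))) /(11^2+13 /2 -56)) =-15625 /114543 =-0.14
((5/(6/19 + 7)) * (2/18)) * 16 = 1520/1251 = 1.22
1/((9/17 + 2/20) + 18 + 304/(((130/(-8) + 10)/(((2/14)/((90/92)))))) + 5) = 267750/4424951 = 0.06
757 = 757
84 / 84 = 1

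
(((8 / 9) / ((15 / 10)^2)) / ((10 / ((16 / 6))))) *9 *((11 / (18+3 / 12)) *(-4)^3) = -360448 / 9855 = -36.58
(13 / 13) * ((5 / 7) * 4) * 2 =5.71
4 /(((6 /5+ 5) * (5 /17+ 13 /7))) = 595 /1984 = 0.30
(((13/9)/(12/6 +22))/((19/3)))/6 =13/8208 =0.00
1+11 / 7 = 18 / 7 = 2.57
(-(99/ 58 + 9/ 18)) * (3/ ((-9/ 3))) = 64/ 29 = 2.21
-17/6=-2.83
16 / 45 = 0.36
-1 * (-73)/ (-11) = -73/ 11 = -6.64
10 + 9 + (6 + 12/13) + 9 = 454/13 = 34.92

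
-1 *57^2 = -3249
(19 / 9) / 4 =19 / 36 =0.53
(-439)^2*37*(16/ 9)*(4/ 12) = 4225586.37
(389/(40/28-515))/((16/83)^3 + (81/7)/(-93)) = 337863792217/52305154115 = 6.46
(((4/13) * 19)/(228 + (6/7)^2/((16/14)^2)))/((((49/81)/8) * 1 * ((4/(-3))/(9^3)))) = -143607168/776503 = -184.94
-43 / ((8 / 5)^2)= -1075 / 64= -16.80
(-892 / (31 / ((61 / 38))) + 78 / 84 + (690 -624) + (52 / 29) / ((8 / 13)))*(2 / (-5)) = -5656048 / 597835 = -9.46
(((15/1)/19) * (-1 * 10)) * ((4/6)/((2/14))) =-700/19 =-36.84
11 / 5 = 2.20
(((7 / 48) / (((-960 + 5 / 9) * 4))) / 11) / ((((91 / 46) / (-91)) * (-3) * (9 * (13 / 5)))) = -161 / 71124768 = -0.00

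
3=3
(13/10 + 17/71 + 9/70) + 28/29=37957/14413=2.63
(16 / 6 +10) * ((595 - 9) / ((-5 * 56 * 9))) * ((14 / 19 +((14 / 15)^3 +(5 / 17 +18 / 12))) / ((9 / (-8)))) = 4272378914 / 487974375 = 8.76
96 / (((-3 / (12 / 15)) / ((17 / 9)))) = -2176 / 45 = -48.36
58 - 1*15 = 43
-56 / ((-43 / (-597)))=-33432 / 43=-777.49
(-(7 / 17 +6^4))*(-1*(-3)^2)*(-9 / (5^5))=-1785159 / 53125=-33.60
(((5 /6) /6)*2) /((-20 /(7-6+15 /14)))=-29 /1008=-0.03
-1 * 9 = -9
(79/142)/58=79/8236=0.01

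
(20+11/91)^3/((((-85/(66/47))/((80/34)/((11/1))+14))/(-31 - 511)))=53060403275792856/51178774465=1036765.80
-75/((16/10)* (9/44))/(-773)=1375/4638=0.30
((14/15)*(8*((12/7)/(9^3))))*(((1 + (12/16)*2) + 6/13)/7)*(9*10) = 0.67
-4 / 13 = -0.31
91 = 91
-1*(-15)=15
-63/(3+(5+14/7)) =-63/10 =-6.30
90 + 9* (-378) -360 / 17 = -56664 / 17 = -3333.18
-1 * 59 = -59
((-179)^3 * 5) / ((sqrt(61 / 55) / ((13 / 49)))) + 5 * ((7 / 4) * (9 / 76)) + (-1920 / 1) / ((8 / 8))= -372797035 * sqrt(3355) / 2989 - 583365 / 304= -7226169.47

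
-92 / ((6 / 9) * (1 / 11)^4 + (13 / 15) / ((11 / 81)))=-20204580 / 1401553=-14.42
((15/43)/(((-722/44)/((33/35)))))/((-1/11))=23958/108661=0.22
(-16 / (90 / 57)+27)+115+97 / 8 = 17279 / 120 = 143.99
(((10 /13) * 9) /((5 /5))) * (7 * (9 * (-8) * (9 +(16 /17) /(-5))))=-6794928 /221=-30746.28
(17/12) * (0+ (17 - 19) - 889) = -5049/4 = -1262.25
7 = 7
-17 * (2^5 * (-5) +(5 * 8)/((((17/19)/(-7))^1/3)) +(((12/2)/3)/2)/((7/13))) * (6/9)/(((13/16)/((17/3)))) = 23671072/273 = 86707.22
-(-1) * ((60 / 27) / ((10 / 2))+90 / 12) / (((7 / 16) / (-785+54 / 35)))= -31369624 / 2205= -14226.59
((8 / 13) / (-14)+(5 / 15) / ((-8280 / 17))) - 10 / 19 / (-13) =-178433 / 42948360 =-0.00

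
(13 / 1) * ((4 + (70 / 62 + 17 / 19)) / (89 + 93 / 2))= 92248 / 159619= 0.58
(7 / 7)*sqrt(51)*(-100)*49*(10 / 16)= -6125*sqrt(51) / 2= -21870.62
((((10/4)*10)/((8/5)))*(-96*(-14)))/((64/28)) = 18375/2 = 9187.50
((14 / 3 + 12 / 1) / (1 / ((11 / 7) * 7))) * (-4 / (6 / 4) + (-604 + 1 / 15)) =-111210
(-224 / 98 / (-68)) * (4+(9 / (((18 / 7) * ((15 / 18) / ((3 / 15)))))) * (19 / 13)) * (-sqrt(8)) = -0.50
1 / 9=0.11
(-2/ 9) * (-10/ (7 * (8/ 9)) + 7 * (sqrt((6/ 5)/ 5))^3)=5/ 14 - 28 * sqrt(6)/ 375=0.17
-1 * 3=-3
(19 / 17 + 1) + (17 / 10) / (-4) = 1151 / 680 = 1.69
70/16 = 35/8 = 4.38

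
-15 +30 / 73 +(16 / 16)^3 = -992 / 73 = -13.59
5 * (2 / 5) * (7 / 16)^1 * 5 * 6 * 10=262.50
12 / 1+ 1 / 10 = 12.10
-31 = -31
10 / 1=10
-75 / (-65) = 15 / 13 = 1.15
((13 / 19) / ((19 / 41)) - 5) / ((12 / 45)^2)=-35775 / 722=-49.55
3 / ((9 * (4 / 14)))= 7 / 6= 1.17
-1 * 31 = -31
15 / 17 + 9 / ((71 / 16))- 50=-56837 / 1207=-47.09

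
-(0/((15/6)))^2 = 0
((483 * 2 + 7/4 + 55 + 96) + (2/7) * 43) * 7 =31669/4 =7917.25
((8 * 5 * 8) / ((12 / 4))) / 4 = 80 / 3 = 26.67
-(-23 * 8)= 184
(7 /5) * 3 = 21 /5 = 4.20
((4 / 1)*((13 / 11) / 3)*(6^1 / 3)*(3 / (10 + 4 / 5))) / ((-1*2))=-130 / 297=-0.44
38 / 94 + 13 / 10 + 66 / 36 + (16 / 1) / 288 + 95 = 417049 / 4230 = 98.59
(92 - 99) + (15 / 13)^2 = -958 / 169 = -5.67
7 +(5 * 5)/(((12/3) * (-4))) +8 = 13.44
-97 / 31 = -3.13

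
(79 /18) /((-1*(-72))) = 79 /1296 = 0.06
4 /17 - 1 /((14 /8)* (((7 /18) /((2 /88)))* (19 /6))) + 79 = 13792791 /174097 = 79.22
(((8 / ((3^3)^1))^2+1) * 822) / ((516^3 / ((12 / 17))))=108641 / 23647926024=0.00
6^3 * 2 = 432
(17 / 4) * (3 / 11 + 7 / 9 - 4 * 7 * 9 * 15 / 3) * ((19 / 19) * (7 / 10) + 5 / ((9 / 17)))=-43965349 / 810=-54278.21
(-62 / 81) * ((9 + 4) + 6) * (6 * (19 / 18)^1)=-22382 / 243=-92.11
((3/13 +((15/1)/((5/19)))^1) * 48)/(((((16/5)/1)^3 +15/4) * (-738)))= -32000/313937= -0.10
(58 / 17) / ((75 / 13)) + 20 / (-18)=-1988 / 3825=-0.52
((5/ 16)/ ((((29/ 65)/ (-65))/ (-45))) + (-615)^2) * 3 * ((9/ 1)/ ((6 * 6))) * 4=529341075/ 464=1140821.28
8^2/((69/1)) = 64/69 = 0.93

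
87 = 87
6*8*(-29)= -1392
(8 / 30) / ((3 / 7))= 28 / 45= 0.62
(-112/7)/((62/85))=-680/31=-21.94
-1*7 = -7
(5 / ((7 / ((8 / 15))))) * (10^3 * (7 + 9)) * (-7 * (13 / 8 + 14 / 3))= -2416000 / 9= -268444.44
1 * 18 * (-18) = -324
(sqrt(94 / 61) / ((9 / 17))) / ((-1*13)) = -17*sqrt(5734) / 7137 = -0.18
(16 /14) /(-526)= -4 /1841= -0.00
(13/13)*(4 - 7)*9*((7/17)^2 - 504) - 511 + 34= 3793536/289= 13126.42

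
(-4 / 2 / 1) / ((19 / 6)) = -12 / 19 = -0.63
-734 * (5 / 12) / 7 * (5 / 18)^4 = -1146875 / 4408992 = -0.26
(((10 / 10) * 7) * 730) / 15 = 1022 / 3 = 340.67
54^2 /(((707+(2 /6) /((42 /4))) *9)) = 0.46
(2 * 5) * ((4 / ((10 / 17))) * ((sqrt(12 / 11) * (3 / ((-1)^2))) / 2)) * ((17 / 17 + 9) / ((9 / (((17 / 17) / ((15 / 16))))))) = 2176 * sqrt(33) / 99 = 126.26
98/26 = 49/13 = 3.77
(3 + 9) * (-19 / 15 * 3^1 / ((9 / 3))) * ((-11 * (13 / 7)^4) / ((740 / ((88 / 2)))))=118.26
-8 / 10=-4 / 5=-0.80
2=2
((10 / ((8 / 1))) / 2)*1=5 / 8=0.62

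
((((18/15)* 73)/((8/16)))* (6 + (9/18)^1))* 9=51246/5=10249.20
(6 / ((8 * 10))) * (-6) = -9 / 20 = -0.45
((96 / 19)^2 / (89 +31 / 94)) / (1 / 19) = 96256 / 17727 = 5.43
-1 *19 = -19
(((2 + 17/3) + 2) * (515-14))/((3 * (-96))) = -4843/288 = -16.82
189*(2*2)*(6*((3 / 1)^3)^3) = 89282088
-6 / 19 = -0.32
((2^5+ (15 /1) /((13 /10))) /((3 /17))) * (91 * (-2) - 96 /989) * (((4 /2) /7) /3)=-3465728936 /809991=-4278.73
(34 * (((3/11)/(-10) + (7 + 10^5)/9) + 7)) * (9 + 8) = 3181217497/495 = 6426702.01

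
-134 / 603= -2 / 9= -0.22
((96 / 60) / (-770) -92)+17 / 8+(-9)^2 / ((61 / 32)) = -44513727 / 939400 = -47.39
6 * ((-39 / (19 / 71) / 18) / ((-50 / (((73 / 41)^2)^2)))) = 26211576443 / 2684472950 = 9.76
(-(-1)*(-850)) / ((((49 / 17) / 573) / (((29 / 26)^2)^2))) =-2928090293925 / 11195912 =-261532.09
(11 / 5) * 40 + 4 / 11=972 / 11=88.36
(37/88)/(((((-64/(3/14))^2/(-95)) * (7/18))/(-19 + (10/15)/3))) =5346315/247267328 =0.02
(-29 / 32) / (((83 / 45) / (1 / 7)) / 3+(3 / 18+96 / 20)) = -3915 / 40048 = -0.10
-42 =-42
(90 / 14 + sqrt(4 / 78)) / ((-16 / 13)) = -585 / 112- sqrt(78) / 48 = -5.41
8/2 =4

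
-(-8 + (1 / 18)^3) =46655 / 5832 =8.00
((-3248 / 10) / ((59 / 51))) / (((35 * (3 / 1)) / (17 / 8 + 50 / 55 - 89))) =745909 / 3245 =229.86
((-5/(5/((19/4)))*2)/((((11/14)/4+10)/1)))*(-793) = 421876/571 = 738.84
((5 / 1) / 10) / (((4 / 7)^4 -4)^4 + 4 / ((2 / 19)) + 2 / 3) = 99698791708803 / 53526978298692328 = 0.00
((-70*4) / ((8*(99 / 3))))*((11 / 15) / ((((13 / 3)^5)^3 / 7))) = -78121827 / 51185893014090757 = -0.00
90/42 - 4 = -13/7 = -1.86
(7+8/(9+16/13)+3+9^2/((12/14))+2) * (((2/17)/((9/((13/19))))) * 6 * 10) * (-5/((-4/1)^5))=9274525/32992512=0.28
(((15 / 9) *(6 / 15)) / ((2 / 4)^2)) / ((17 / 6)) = 16 / 17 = 0.94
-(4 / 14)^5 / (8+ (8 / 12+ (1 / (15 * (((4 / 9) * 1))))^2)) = -38400 / 175246589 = -0.00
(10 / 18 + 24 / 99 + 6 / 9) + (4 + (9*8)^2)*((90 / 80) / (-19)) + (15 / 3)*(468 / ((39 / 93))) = 19841843 / 3762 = 5274.28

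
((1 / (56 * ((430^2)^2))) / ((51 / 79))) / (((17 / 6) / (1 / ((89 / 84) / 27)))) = 0.00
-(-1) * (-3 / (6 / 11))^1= -5.50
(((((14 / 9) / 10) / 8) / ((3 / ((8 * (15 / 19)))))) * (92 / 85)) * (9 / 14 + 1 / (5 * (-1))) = 1426 / 72675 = 0.02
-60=-60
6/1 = 6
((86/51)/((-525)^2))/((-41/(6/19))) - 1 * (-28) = 102202852328/3650101875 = 28.00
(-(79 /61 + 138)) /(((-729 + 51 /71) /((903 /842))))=181589387 /885275432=0.21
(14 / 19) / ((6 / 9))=21 / 19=1.11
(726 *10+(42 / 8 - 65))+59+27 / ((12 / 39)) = 7347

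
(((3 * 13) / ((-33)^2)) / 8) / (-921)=-13 / 2674584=-0.00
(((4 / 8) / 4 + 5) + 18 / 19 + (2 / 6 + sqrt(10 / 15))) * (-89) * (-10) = 890 * sqrt(6) / 3 + 1299845 / 228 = 6427.76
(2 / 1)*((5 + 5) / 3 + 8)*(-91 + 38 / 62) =-63512 / 31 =-2048.77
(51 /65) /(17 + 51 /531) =0.05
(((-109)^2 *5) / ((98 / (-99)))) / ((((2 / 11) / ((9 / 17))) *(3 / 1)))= -194076135 / 3332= -58246.14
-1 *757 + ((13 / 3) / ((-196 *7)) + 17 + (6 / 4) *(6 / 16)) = -12174151 / 16464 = -739.44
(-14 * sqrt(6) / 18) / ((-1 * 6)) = 0.32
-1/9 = -0.11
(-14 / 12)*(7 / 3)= -49 / 18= -2.72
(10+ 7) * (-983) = -16711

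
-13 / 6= -2.17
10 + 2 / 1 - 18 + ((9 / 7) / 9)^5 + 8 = 33615 / 16807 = 2.00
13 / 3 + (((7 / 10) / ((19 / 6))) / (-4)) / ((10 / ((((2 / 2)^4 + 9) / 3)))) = 4919 / 1140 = 4.31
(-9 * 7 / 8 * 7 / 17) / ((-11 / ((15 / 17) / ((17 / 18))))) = 59535 / 216172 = 0.28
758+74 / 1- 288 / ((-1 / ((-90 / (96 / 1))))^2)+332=7287 / 8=910.88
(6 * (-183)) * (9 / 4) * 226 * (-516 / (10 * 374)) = 72024957 / 935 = 77032.04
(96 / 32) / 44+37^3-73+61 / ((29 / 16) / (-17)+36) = 21728511097 / 429572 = 50581.77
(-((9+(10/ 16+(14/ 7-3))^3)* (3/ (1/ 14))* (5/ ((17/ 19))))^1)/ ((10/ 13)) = -23761647/ 8704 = -2729.97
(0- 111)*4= -444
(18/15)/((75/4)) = 8/125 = 0.06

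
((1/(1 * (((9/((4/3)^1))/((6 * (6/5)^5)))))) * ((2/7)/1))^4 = 36520347436056576/228977203369140625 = 0.16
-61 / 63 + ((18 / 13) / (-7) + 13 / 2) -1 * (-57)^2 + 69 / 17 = -90210103 / 27846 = -3239.61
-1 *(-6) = 6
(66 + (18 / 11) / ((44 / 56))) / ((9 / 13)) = 35698 / 363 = 98.34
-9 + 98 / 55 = -397 / 55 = -7.22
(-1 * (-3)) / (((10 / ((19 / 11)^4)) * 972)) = 130321 / 47436840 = 0.00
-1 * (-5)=5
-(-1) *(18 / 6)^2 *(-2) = -18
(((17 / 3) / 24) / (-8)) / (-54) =17 / 31104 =0.00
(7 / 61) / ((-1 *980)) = -1 / 8540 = -0.00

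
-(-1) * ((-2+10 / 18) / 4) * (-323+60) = 3419 / 36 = 94.97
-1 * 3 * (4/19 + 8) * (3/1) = -1404/19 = -73.89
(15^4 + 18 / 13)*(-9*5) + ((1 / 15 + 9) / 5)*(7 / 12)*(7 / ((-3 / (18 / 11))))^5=-119288840570937 / 52341575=-2279045.68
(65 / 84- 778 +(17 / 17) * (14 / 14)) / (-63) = 65203 / 5292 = 12.32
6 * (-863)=-5178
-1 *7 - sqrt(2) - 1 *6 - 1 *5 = -18 - sqrt(2) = -19.41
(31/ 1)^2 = 961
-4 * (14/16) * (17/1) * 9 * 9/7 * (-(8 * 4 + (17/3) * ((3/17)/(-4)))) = 21859.88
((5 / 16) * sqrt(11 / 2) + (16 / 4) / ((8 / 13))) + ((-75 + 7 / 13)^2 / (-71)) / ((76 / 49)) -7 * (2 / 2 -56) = 5 * sqrt(22) / 32 + 155552035 / 455962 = 341.88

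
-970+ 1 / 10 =-9699 / 10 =-969.90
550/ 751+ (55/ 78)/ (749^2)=24066984205/ 32862316578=0.73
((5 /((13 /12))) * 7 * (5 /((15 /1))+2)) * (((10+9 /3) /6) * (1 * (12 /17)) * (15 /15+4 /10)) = 2744 /17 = 161.41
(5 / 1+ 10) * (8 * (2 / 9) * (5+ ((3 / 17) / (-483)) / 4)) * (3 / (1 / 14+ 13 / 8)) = 92192 / 391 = 235.79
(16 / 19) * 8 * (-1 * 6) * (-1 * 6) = 4608 / 19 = 242.53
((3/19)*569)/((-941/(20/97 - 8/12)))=76246/1734263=0.04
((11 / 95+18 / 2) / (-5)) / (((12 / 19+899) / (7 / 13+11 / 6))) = -16021 / 3333135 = -0.00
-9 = -9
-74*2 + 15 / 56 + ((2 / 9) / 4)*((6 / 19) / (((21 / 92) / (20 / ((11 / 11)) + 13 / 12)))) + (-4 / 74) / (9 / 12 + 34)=-21587956895 / 147748104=-146.11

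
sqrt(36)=6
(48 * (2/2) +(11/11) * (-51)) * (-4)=12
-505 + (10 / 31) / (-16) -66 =-141613 / 248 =-571.02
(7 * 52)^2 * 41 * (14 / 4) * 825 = 15685870200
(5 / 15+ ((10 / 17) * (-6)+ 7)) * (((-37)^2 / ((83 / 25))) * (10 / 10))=6639650 / 4233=1568.54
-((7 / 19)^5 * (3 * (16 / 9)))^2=-72313663744 / 55179596320209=-0.00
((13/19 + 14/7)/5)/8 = 51/760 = 0.07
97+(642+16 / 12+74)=2443 / 3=814.33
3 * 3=9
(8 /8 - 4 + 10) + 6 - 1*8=5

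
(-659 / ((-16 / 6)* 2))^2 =3908529 / 256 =15267.69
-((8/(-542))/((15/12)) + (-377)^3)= 53582633.01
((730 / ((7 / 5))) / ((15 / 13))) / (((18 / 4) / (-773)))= -14671540 / 189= -77627.20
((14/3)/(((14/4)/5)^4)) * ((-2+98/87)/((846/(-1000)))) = 760000000/37868229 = 20.07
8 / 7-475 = -3317 / 7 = -473.86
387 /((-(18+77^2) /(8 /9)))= -344 /5947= -0.06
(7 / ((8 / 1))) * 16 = 14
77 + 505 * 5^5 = 1578202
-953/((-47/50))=47650/47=1013.83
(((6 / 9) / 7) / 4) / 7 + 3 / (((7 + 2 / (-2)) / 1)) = 74 / 147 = 0.50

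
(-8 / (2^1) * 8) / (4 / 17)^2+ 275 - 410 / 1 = -713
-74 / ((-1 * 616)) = 37 / 308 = 0.12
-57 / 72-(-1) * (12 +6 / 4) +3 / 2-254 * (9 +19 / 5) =-3236.99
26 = 26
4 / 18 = 2 / 9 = 0.22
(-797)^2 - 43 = 635166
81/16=5.06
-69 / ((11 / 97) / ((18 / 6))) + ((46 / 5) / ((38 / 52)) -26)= -1921519 / 1045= -1838.77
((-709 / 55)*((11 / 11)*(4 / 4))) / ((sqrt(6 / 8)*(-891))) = 1418*sqrt(3) / 147015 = 0.02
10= 10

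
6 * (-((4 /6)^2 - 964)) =17344 /3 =5781.33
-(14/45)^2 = -196/2025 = -0.10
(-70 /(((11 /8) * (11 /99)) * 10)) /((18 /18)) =-504 /11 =-45.82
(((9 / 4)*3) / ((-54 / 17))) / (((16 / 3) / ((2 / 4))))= -51 / 256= -0.20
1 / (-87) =-0.01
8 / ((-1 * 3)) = -8 / 3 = -2.67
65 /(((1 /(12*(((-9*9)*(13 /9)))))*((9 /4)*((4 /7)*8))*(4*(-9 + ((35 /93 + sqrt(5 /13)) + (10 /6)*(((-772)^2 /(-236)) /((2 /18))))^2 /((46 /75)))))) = -93449769495264011301508453848795 /98563185563267987536351837962327422798 - 1518152254070211060803263125*sqrt(65) /394252742253071950145407351849309691192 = -0.00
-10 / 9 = -1.11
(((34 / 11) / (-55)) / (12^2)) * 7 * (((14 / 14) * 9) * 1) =-119 / 4840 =-0.02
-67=-67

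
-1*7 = -7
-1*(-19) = 19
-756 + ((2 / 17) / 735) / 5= -47231098 / 62475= -756.00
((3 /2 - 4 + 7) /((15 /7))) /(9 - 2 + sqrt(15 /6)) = 49 /155 - 7 *sqrt(10) /310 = 0.24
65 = 65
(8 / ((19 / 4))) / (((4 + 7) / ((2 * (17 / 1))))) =5.21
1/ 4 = 0.25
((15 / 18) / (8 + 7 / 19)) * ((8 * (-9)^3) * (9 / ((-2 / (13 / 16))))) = 900315 / 424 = 2123.38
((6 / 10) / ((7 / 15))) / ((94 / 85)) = 1.16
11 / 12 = 0.92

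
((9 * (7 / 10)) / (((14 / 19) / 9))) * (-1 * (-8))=3078 / 5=615.60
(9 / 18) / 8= 1 / 16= 0.06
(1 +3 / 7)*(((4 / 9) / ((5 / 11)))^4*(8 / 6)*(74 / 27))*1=2218872832 / 465010875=4.77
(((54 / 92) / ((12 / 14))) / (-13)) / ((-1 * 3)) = 21 / 1196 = 0.02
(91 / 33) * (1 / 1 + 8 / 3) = 91 / 9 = 10.11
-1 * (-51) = 51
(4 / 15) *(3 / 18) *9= 2 / 5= 0.40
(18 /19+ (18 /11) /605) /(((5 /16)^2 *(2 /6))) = 92261376 /3161125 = 29.19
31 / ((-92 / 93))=-2883 / 92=-31.34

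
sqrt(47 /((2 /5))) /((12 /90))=15 * sqrt(470) /4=81.30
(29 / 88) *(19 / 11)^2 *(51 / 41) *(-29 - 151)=-24026355 / 109142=-220.14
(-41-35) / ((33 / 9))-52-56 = -1416 / 11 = -128.73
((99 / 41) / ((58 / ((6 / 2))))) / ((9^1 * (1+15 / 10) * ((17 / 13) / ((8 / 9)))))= 1144 / 303195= 0.00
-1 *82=-82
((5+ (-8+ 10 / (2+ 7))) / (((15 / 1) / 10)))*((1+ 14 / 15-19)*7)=60928 / 405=150.44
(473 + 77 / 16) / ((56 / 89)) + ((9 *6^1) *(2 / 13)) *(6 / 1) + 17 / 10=47228373 / 58240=810.93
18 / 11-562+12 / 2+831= 3043 / 11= 276.64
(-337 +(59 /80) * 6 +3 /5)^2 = 176331841 /1600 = 110207.40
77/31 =2.48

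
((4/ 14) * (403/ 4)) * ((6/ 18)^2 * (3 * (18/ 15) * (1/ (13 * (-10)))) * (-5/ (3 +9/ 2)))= 31/ 525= 0.06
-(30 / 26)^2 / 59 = -225 / 9971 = -0.02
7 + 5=12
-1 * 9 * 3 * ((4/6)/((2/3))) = -27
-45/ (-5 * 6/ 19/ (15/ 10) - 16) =95/ 36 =2.64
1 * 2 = 2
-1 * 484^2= -234256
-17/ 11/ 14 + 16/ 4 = 599/ 154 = 3.89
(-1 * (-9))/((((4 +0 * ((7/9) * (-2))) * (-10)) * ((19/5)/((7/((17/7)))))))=-441/2584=-0.17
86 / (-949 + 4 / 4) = -43 / 474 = -0.09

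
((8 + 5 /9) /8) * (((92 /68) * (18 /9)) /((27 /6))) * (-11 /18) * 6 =-19481 /8262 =-2.36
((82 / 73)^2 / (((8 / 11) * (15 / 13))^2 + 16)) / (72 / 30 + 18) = 171873845 / 46417678968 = 0.00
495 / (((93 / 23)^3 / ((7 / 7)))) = 669185 / 89373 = 7.49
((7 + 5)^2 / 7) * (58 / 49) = 24.35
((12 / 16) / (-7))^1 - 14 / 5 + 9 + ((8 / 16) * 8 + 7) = 2393 / 140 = 17.09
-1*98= -98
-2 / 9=-0.22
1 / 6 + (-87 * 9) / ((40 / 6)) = -117.28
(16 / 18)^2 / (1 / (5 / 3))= 320 / 243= 1.32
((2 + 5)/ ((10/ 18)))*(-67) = -4221/ 5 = -844.20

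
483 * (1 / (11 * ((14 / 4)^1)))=138 / 11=12.55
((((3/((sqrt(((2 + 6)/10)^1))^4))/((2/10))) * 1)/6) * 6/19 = 375/304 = 1.23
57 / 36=19 / 12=1.58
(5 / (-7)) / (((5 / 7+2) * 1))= -5 / 19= -0.26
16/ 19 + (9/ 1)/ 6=89/ 38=2.34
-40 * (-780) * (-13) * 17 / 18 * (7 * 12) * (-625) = 20111000000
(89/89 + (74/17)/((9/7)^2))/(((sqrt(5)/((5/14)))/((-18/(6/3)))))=-5.22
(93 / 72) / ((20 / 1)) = 31 / 480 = 0.06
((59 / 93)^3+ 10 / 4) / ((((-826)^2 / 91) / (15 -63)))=-0.02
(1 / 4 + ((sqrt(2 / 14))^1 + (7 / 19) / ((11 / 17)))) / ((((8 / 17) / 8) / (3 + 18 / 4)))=255 * sqrt(7) / 14 + 174675 / 1672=152.66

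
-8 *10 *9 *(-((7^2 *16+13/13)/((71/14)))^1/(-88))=-989100/781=-1266.45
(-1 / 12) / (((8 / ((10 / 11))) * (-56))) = 0.00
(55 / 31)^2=3025 / 961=3.15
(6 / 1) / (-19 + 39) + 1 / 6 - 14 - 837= -850.53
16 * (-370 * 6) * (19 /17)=-674880 /17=-39698.82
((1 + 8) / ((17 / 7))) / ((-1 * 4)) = -63 / 68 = -0.93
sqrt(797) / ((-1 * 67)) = -sqrt(797) / 67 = -0.42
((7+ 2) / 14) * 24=108 / 7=15.43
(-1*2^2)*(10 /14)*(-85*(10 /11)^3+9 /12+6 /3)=174.61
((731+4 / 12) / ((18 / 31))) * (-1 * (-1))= 34007 / 27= 1259.52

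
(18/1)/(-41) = -18/41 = -0.44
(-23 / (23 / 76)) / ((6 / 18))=-228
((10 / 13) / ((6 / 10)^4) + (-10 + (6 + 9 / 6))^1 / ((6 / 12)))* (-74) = -72890 / 1053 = -69.22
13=13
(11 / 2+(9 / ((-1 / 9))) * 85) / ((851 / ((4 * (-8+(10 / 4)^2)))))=96313 / 1702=56.59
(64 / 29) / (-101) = -64 / 2929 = -0.02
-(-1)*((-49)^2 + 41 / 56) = 134497 / 56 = 2401.73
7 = 7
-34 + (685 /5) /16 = -407 /16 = -25.44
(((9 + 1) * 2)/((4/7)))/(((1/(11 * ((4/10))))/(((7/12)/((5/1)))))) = 539/30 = 17.97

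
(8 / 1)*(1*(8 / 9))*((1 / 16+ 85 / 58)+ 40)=8564 / 29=295.31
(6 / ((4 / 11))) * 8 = 132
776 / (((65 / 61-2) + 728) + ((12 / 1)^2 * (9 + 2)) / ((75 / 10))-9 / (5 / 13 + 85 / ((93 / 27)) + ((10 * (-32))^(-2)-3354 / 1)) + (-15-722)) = 5419023244433660 / 1405512207793707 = 3.86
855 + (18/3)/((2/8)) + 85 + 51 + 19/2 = 2049/2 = 1024.50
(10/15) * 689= 1378/3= 459.33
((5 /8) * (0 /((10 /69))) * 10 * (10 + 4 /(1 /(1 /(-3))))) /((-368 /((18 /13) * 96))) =0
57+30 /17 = 999 /17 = 58.76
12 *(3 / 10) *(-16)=-288 / 5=-57.60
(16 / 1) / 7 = 16 / 7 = 2.29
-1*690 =-690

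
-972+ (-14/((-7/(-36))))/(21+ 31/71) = -975.36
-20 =-20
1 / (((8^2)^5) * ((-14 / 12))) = -3 / 3758096384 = -0.00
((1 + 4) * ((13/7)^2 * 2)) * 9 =15210/49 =310.41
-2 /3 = -0.67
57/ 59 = 0.97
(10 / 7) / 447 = 0.00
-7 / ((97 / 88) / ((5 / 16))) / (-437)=385 / 84778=0.00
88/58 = 44/29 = 1.52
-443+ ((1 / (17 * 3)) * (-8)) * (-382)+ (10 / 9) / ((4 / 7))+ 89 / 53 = -6153997 / 16218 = -379.45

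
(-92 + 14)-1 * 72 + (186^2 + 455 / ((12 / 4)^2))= 310469 / 9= 34496.56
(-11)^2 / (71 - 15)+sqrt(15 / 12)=sqrt(5) / 2+121 / 56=3.28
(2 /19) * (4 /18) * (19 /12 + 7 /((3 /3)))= 103 /513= 0.20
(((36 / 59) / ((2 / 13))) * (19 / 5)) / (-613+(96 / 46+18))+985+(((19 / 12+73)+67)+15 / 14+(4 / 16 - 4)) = 7303591724 / 6498555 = 1123.88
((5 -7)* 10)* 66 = -1320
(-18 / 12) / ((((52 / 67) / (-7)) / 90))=1217.60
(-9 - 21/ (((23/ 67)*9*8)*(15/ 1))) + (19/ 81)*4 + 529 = 38816099/ 74520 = 520.88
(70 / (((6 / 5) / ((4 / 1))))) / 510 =70 / 153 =0.46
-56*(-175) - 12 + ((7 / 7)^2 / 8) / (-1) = 78303 / 8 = 9787.88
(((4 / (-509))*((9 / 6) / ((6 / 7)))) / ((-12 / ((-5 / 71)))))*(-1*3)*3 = 105 / 144556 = 0.00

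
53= 53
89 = 89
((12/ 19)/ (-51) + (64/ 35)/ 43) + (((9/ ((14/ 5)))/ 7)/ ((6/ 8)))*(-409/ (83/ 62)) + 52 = -38134570108/ 282432815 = -135.02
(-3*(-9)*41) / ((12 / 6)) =1107 / 2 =553.50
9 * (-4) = -36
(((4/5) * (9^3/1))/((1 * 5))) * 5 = 2916/5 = 583.20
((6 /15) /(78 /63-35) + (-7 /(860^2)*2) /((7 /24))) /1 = -390417 /32773525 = -0.01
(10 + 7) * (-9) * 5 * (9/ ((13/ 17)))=-117045/ 13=-9003.46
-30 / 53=-0.57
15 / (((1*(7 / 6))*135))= 2 / 21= 0.10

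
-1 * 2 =-2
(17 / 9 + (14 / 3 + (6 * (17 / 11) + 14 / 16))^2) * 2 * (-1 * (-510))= 437114455 / 1936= 225782.26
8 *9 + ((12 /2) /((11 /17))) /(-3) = 758 /11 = 68.91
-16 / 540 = -4 / 135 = -0.03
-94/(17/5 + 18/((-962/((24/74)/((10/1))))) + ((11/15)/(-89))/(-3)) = -3350018295/121247131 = -27.63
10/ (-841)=-0.01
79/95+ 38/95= 1.23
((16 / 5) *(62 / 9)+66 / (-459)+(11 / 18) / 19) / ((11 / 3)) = 212529 / 35530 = 5.98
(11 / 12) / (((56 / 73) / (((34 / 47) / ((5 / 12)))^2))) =1392402 / 386575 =3.60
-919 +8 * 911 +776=7145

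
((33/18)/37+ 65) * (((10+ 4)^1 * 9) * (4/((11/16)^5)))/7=181709832192/5958887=30493.92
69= 69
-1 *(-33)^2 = -1089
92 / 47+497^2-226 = 246784.96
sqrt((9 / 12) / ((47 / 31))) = sqrt(4371) / 94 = 0.70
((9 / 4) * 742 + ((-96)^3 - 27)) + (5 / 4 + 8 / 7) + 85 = -24724171 / 28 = -883006.11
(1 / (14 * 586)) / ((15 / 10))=1 / 12306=0.00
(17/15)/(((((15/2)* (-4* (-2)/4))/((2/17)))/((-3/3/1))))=-2/225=-0.01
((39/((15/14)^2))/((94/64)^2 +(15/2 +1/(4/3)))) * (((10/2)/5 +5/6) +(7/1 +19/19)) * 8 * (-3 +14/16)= -1308489728/2397825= -545.70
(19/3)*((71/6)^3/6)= 6800309/3888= 1749.05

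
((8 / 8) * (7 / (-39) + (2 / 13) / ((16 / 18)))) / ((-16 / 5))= 5 / 2496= 0.00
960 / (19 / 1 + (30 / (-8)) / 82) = 314880 / 6217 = 50.65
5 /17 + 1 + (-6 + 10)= 90 /17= 5.29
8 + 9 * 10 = 98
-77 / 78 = -0.99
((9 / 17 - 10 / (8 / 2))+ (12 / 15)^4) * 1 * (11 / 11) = -33171 / 21250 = -1.56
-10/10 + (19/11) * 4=65/11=5.91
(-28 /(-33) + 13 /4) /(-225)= -541 /29700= -0.02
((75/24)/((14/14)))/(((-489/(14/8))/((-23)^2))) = -92575/15648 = -5.92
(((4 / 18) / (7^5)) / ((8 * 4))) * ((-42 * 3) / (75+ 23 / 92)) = -0.00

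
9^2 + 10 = 91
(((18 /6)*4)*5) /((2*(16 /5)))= 75 /8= 9.38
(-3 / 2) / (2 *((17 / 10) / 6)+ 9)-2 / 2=-332 / 287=-1.16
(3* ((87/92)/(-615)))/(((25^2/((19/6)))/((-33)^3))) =19801287/23575000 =0.84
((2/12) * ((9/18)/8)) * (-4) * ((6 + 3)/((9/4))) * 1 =-1/6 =-0.17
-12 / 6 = -2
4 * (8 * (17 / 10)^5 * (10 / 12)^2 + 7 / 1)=343.52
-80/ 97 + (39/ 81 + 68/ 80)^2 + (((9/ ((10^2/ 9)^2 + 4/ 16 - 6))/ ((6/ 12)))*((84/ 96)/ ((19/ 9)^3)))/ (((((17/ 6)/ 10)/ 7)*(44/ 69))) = 2074128513282009457/ 1383592471138429200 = 1.50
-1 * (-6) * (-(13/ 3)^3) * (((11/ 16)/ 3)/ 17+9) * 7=-113112545/ 3672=-30804.07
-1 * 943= -943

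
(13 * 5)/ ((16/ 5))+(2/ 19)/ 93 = 574307/ 28272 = 20.31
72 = 72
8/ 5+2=18/ 5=3.60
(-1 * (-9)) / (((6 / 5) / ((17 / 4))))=255 / 8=31.88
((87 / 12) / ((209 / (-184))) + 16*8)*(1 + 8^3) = 62389.64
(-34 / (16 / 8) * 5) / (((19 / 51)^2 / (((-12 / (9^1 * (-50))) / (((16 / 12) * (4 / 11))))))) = -486387 / 14440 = -33.68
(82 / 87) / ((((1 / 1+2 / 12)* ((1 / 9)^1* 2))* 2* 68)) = 369 / 13804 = 0.03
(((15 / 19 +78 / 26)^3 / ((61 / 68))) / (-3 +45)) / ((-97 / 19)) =-4230144 / 14952259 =-0.28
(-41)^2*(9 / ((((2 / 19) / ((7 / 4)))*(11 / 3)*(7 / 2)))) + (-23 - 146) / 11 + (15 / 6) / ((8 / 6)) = 1723519 / 88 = 19585.44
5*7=35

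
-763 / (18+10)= -109 / 4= -27.25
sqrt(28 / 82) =sqrt(574) / 41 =0.58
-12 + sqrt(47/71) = -12 + sqrt(3337)/71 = -11.19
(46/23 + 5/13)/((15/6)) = 0.95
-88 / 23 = -3.83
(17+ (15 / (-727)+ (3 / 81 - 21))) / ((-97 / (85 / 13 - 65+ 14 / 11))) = -213156844 / 90757953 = -2.35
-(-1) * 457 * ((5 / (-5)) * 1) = -457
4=4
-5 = -5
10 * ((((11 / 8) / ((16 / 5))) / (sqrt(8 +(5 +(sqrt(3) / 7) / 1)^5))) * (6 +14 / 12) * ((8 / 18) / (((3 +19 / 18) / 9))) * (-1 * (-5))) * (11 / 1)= 95605125 * sqrt(7) / (2336 * sqrt(1884971 * sqrt(3) +13486039))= 26.46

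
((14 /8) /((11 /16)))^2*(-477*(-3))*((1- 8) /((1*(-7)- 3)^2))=-1963332 /3025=-649.04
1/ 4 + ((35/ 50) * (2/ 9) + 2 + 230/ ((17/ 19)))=793961/ 3060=259.46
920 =920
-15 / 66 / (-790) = 1 / 3476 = 0.00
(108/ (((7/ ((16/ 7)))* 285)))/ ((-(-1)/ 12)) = 1.48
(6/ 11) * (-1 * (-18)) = 108/ 11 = 9.82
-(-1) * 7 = 7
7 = 7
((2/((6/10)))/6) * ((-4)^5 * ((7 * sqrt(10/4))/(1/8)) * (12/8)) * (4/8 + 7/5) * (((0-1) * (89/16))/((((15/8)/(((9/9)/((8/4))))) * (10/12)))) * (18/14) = 2597376 * sqrt(10)/25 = 328544.96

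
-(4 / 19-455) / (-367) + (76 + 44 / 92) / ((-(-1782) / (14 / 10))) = -1684941581 / 1428976890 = -1.18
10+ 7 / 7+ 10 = 21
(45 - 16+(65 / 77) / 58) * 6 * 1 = 174.09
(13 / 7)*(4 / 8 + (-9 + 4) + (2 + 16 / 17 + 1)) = -247 / 238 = -1.04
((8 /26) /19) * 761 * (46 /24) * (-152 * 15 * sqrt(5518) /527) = -700120 * sqrt(5518) /6851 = -7591.18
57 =57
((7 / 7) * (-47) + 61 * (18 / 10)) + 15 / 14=4471 / 70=63.87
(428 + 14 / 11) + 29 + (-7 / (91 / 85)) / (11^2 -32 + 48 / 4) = 458.21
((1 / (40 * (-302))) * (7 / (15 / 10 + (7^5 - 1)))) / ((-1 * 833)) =1 / 24161117400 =0.00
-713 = -713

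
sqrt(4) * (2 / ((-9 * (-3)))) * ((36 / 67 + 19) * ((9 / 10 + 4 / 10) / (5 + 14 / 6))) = 1547 / 3015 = 0.51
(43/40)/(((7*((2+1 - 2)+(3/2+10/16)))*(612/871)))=37453/535500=0.07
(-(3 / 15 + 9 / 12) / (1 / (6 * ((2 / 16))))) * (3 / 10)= -171 / 800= -0.21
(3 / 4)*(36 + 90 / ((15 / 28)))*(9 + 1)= 1530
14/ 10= 1.40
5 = 5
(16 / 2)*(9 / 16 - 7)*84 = -4326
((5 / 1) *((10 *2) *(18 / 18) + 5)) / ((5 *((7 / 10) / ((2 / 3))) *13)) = 500 / 273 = 1.83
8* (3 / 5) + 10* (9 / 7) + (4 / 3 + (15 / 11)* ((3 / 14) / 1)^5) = 1685287763 / 88740960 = 18.99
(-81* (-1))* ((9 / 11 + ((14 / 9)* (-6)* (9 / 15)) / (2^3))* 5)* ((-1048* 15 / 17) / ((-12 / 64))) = 44141760 / 187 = 236052.19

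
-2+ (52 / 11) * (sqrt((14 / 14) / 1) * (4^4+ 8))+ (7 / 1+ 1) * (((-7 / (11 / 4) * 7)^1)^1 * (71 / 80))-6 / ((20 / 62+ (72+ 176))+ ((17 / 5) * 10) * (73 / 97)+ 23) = 18323681146 / 16368165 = 1119.47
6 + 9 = 15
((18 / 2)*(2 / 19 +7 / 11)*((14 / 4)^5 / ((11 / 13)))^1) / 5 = 60958989 / 73568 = 828.61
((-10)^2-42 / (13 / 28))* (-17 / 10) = -1054 / 65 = -16.22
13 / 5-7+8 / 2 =-2 / 5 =-0.40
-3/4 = -0.75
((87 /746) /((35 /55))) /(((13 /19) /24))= 218196 /33943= 6.43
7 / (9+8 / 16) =14 / 19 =0.74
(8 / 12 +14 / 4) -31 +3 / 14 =-559 / 21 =-26.62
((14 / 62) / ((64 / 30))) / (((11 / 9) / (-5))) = -4725 / 10912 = -0.43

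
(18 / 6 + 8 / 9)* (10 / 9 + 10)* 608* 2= 4256000 / 81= 52543.21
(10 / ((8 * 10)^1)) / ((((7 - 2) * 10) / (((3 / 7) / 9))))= 1 / 8400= 0.00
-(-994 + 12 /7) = 6946 /7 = 992.29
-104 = -104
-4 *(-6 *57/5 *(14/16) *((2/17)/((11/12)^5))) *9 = 5361334272/13689335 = 391.64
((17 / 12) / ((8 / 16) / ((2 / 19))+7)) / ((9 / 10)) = 170 / 1269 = 0.13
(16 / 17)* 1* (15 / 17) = 240 / 289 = 0.83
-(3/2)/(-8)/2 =3/32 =0.09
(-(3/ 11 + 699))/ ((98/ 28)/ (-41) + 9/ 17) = -10722648/ 6809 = -1574.78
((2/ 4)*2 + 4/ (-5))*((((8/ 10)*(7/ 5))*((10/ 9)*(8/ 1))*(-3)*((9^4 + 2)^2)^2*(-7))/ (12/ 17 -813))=-98908722464617120832/ 1035675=-95501699340639.80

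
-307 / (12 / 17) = -5219 / 12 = -434.92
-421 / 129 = -3.26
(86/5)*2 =172/5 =34.40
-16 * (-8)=128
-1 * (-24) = 24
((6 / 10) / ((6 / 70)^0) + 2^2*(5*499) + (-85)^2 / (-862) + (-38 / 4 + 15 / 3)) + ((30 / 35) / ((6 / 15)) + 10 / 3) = 451336918 / 45255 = 9973.19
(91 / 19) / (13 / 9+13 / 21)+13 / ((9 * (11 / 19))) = 90589 / 18810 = 4.82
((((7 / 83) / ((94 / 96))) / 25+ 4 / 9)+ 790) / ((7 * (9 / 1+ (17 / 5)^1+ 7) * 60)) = 346897937 / 3575851650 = 0.10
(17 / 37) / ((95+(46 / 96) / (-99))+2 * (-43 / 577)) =46612368 / 9622180669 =0.00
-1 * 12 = -12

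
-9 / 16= -0.56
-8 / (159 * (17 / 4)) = -32 / 2703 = -0.01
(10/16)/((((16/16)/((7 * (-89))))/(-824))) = 320845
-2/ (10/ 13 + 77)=-26/ 1011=-0.03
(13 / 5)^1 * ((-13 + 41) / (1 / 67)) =4877.60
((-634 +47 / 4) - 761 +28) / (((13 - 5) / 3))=-16263 / 32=-508.22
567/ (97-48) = 81/ 7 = 11.57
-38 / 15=-2.53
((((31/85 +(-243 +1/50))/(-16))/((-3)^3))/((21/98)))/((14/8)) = -68741/45900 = -1.50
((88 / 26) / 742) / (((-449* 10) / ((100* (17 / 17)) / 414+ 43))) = -98461 / 2241320445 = -0.00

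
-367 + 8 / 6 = -1097 / 3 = -365.67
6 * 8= 48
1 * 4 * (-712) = -2848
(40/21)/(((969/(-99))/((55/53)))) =-24200/119833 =-0.20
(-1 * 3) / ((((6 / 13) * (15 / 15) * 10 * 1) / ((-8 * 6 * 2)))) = 312 / 5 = 62.40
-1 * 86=-86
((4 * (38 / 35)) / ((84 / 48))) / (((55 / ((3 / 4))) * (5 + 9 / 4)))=1824 / 390775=0.00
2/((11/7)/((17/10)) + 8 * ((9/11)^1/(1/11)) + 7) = 238/9511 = 0.03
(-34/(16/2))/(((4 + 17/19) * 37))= -323/13764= -0.02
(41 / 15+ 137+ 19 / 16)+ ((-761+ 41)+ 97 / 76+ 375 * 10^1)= 14465219 / 4560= 3172.20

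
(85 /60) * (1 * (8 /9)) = 34 /27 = 1.26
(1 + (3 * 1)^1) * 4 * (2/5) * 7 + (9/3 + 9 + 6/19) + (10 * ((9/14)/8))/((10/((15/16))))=9736217/170240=57.19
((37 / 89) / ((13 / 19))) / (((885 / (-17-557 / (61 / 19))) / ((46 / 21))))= -10736216 / 37476387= -0.29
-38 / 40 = -19 / 20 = -0.95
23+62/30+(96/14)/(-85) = 8920/357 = 24.99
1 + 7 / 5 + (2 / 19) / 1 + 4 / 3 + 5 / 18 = 7039 / 1710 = 4.12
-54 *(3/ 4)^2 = -243/ 8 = -30.38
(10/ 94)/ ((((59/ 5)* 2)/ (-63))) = -1575/ 5546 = -0.28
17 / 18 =0.94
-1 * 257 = -257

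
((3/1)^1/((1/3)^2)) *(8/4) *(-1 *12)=-648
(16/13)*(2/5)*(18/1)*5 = 576/13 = 44.31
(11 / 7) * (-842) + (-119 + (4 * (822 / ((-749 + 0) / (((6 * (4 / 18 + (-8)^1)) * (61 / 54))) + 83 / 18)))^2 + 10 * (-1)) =543098282758835 / 18680565967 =29072.90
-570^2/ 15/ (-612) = 1805/ 51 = 35.39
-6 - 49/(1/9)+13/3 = -442.67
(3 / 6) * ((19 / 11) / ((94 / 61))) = 1159 / 2068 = 0.56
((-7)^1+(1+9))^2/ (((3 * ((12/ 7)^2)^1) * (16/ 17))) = 833/ 768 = 1.08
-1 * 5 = -5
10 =10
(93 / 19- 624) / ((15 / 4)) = -165.09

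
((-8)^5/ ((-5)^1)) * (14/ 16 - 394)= -2576384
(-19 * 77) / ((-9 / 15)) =7315 / 3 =2438.33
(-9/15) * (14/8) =-21/20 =-1.05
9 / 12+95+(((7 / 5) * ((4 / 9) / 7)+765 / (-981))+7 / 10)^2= 2303653624 / 24059025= 95.75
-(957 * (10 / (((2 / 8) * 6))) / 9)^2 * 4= -162817600 / 81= -2010093.83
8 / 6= 4 / 3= 1.33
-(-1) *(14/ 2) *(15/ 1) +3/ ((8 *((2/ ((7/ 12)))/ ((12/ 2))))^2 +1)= 112812/ 1073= 105.14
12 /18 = 2 /3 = 0.67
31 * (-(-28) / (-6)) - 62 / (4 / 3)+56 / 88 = -12575 / 66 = -190.53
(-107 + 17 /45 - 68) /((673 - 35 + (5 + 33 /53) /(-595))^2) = -781443701605 /1821489518776608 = -0.00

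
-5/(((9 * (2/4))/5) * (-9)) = 50/81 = 0.62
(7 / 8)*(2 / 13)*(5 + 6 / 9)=119 / 156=0.76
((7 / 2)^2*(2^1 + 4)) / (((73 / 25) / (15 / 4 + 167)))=2510025 / 584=4297.99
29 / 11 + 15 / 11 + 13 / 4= 29 / 4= 7.25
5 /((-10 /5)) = -5 /2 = -2.50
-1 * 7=-7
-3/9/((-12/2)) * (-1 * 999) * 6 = -333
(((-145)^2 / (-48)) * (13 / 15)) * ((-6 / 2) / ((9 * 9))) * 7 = 382655 / 3888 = 98.42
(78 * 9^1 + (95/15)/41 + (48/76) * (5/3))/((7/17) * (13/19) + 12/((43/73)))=1201321745/35283903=34.05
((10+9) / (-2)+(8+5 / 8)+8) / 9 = 19 / 24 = 0.79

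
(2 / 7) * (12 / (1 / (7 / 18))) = 1.33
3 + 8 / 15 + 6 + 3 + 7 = 293 / 15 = 19.53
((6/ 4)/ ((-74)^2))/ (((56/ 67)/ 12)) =603/ 153328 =0.00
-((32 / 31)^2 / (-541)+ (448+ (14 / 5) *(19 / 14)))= -1174451239 / 2599505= -451.80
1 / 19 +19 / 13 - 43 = -10247 / 247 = -41.49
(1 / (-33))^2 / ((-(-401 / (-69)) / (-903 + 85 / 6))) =122659 / 873378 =0.14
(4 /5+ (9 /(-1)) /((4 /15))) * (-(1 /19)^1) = 659 /380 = 1.73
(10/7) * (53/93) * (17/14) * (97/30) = 87397/27342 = 3.20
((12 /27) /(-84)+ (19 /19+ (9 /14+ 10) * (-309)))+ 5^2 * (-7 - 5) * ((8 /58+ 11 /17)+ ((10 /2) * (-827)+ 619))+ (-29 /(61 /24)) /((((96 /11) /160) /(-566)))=1899480981811 /1623942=1169672.92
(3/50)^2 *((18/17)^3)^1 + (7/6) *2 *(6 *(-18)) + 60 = -589546878/3070625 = -192.00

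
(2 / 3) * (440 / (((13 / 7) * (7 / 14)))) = 12320 / 39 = 315.90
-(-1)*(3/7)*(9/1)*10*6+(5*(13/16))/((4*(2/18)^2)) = 313.69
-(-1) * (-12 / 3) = -4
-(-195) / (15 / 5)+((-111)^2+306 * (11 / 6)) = 12947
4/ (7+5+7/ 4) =16/ 55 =0.29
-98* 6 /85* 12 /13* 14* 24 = -2370816 /1105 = -2145.53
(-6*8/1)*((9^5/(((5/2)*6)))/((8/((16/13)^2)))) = -30233088/845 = -35778.80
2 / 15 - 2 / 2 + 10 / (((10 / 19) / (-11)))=-3148 / 15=-209.87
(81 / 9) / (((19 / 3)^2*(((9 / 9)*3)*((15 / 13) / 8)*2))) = 468 / 1805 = 0.26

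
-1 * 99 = -99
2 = 2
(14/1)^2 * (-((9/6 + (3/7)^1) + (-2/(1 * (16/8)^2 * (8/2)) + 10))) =-2313.50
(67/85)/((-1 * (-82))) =0.01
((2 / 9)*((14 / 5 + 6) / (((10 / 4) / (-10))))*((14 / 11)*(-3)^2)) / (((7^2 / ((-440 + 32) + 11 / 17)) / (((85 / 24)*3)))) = 55400 / 7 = 7914.29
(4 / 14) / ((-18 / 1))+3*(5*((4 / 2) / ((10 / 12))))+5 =2582 / 63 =40.98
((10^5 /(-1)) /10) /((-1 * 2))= 5000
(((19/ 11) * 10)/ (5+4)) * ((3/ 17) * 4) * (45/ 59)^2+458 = 298646726/ 650947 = 458.79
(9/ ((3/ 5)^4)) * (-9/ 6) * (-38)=11875/ 3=3958.33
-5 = -5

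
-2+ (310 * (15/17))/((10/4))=107.41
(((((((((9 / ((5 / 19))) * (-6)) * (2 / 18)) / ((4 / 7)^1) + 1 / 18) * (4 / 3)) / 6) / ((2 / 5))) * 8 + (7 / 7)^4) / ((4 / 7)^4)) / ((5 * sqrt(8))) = -34245463 * sqrt(2) / 414720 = -116.78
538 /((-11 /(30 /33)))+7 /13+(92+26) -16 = 91353 /1573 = 58.08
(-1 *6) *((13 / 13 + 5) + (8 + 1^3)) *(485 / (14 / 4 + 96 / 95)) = -8293500 / 857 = -9677.36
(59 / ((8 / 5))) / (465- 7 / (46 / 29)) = 6785 / 84748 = 0.08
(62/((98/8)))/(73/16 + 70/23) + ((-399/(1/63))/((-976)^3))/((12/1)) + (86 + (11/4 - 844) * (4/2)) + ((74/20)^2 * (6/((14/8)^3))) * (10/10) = -141072776191969721621/89257860266803200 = -1580.51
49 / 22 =2.23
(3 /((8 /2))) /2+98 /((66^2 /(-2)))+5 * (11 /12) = 4.91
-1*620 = -620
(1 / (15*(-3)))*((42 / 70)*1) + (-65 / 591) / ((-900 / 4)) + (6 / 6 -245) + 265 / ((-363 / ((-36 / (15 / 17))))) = -214.23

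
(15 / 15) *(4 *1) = 4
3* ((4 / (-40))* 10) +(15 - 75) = -63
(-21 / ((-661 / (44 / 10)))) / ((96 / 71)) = 0.10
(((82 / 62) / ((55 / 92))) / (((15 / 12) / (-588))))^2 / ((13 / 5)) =78707841601536 / 188956625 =416539.20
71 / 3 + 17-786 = -2236 / 3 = -745.33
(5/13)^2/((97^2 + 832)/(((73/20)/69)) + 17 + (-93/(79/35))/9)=432525/566088546868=0.00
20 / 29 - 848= -24572 / 29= -847.31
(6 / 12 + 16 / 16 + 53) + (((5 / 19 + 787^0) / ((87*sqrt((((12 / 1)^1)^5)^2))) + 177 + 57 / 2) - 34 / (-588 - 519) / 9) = 60898906211 / 234223488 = 260.00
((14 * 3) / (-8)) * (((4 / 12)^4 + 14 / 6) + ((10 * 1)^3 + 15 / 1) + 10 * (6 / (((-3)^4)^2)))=-5341.11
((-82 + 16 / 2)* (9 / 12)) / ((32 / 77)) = -8547 / 64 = -133.55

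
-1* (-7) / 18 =7 / 18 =0.39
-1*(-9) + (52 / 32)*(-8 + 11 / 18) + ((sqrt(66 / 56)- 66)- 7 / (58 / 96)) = -336557 / 4176 + sqrt(231) / 14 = -79.51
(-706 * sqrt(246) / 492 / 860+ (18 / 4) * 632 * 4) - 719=10657 - 353 * sqrt(246) / 211560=10656.97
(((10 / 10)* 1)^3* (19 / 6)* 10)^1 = 95 / 3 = 31.67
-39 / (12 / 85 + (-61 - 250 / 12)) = 19890 / 41663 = 0.48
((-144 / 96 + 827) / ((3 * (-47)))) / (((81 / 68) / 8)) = -449072 / 11421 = -39.32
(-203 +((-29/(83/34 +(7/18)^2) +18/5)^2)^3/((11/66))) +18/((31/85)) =4695797533894543541630459199586896349/4105522923876375151293124234375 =1143775.74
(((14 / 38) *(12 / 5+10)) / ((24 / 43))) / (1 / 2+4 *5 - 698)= -9331 / 772350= -0.01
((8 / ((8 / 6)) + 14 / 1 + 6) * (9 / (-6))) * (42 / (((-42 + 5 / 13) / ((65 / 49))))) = 197730 / 3787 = 52.21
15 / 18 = 5 / 6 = 0.83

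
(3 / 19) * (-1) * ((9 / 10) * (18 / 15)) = -81 / 475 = -0.17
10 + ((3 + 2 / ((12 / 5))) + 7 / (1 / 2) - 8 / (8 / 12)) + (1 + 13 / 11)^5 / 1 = 63075589 / 966306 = 65.27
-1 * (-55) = 55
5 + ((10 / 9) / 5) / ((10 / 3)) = 76 / 15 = 5.07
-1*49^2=-2401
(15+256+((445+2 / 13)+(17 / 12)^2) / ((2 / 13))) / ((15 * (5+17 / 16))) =915133 / 26190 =34.94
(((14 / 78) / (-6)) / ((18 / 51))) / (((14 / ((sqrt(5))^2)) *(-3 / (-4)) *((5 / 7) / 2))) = -119 / 1053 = -0.11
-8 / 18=-4 / 9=-0.44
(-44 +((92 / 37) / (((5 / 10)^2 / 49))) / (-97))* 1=-175948 / 3589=-49.02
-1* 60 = -60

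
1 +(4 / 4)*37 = 38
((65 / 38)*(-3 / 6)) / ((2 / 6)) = -195 / 76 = -2.57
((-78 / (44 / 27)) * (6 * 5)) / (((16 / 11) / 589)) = -9303255 / 16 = -581453.44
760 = 760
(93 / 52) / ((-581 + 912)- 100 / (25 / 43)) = 31 / 2756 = 0.01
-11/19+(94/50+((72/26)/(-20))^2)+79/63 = 13018528/5057325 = 2.57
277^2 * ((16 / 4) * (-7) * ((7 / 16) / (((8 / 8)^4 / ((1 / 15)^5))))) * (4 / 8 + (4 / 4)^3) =-3759721 / 2025000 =-1.86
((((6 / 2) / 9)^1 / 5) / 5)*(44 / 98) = 22 / 3675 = 0.01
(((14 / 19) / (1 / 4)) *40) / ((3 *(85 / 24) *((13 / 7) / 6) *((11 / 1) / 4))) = 602112 / 46189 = 13.04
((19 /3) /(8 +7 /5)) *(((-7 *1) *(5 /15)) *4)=-6.29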